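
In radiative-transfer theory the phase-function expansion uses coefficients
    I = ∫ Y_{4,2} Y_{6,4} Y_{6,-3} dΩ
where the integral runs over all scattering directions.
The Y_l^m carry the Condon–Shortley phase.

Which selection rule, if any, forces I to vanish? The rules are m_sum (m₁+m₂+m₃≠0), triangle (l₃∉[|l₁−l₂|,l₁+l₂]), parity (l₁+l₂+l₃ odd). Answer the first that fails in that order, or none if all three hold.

azimuthal sum: 2 + 4 − 3 = 3  ✗
2 ≤ 6 ≤ 10 (triangle on l)
L = 4 + 6 + 6 = 16 (even)

m_sum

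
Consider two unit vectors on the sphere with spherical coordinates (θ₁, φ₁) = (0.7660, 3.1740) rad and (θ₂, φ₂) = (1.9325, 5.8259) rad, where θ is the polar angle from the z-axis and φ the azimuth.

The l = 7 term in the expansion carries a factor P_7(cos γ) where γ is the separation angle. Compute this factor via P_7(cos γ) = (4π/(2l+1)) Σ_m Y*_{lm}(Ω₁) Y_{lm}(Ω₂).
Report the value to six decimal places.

Expand P_7 via completeness: Σ_{m} conj(Y_{7,m}) at Ω₁ times Y_{7,m} at Ω₂ —
  m=-7: Y*=(-0.037497, -0.008655)  Y=(-0.312521, -0.018587)  product (0.011558, 0.003402)
  m=-6: Y*=(0.146867, 0.028923)  Y=(0.408582, -0.171726)  product (0.064974, -0.013403)
  m=-5: Y*=(-0.333547, -0.054525)  Y=(-0.108188, 0.124444)  product (0.042871, -0.035609)
  m=-4: Y*=(0.454523, 0.059252)  Y=(-0.069662, 0.263620)  product (-0.047283, 0.115694)
  m=-3: Y*=(-0.267709, -0.026110)  Y=(-0.054067, -0.268180)  product (0.007472, 0.073206)
  m=-2: Y*=(-0.192316, -0.012482)  Y=(-0.102476, -0.133073)  product (0.018047, 0.026871)
  m=-1: Y*=(0.367687, 0.011920)  Y=(0.267237, 0.131500)  product (0.096692, 0.051536)
  m=+0: Y*=(0.087038, -0.000000)  Y=(0.134814, 0.000000)  product (0.011734, 0.000000)
  m=+1: Y*=(-0.367687, 0.011920)  Y=(-0.267237, 0.131500)  product (0.096692, -0.051536)
  m=+2: Y*=(-0.192316, 0.012482)  Y=(-0.102476, 0.133073)  product (0.018047, -0.026871)
  m=+3: Y*=(0.267709, -0.026110)  Y=(0.054067, -0.268180)  product (0.007472, -0.073206)
  m=+4: Y*=(0.454523, -0.059252)  Y=(-0.069662, -0.263620)  product (-0.047283, -0.115694)
  m=+5: Y*=(0.333547, -0.054525)  Y=(0.108188, 0.124444)  product (0.042871, 0.035609)
  m=+6: Y*=(0.146867, -0.028923)  Y=(0.408582, 0.171726)  product (0.064974, 0.013403)
  m=+7: Y*=(0.037497, -0.008655)  Y=(0.312521, -0.018587)  product (0.011558, -0.003402)
Σ over m = (0.400395, -0.000000); ×(4π/15) → (0.335434, -0.000000). Real part: 0.335434

0.335434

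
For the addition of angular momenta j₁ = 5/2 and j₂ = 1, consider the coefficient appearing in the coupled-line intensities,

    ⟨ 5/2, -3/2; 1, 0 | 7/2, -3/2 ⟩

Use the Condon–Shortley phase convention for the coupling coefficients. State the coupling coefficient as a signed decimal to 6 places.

+√(10/21) = +0.690066

√[8·0!5!2!/8! · 1!4!1!1!2!5!] = √(1920/7)
  +(−1)^0/∏(0,0,4,1,1,1)! = 1/24  (running 1/24)
⟨..|..⟩ = √(1920/7)·(1/24) = +0.690066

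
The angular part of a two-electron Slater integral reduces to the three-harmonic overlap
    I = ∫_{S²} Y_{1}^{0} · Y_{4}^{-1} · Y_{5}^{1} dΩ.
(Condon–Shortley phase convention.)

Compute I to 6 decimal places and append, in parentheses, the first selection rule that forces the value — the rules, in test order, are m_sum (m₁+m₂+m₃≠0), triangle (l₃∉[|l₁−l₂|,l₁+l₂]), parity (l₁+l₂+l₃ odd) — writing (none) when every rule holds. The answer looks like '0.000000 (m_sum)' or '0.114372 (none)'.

-0.240571 (none)

m-sum 0 ✓  L=10 even ✓  3≤5≤5 ✓
Π(2lᵢ+1) = 3×9×11 = 297
triangle coeff Δ(1,4,5) = 1/495
Σ_t [0,0]: t=0:+1/576 = 1/576
(3j)²=5/99 [(1 4 5; 0 0 0)], sign=-1
Σ_t [0,0]: t=0:+1/720 = 1/720
(3j)²=8/165 [(1 4 5; 0 -1 1)], sign=+1
⇒ 4πI² = 8/11
I = (-1)√(8/11/(4π)) = -0.24057125
No selection rule forces the value: the integral is nonzero (none).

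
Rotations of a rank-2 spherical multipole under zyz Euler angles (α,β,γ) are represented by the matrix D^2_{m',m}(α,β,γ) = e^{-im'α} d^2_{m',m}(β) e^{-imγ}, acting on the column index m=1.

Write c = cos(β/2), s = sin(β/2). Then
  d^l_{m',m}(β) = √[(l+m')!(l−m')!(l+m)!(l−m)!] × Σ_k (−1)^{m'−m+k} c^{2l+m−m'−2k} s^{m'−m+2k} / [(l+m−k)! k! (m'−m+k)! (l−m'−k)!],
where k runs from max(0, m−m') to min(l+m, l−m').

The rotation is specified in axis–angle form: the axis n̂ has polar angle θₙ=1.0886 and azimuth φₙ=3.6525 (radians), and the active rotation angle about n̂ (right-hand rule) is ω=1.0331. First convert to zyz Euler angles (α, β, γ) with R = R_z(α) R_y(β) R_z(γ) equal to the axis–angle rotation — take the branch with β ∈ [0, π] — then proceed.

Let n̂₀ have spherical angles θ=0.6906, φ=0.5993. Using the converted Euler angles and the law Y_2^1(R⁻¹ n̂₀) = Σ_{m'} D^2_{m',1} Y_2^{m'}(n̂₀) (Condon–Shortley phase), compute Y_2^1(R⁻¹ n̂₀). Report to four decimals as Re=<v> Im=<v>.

Re=-0.2347 Im=0.1493

Axis–angle → zyz. n̂ = (sinθₙcosφₙ, sinθₙsinφₙ, cosθₙ) = (-0.772840, -0.433216, +0.463726), ω = 1.0331.
R = I cosω + sinω [n̂]ₓ + (1−cosω) n̂n̂ᵀ gives
  R = [+0.803538, -0.234958, -0.546921; +0.561623, +0.603715, +0.565781; +0.197250, -0.761790, +0.617065]
β = atan2(√(R₁₃²+R₂₃²), R₃₃) = 0.905789; α = atan2(R₂₃, R₁₃) mod 2π = 2.339246; γ = atan2(R₃₂, −R₃₁) mod 2π = 4.459024
Need the full column D^2_{m',1} for m'=−2..2 at α=2.3392, β=0.9058, γ=4.4590.
cos(β/2)=0.899184, sin(β/2)=0.437570
d^2_{-2,1}: single k=3 term ⇒ +0.150668;  D = +0.147054+0.032802i
d^2_{-1,1}: k∈[2..3] ⇒ +0.464423 -0.036660 = +0.427763;  D = -0.223215-0.364906i
d^2_{0,1}: k∈[1..2] ⇒ +0.779237 -0.184530 = +0.594707;  D = -0.149071+0.575720i
d^2_{1,1}: k∈[0..1] ⇒ +0.653725 -0.464423 = +0.189302;  D = +0.164740-0.093252i
d^2_{2,1}: single k=0 term ⇒ -0.636244;  D = +0.610173+0.180265i
Y_2^{m'}(θ=0.6906,φ=0.5993) and Σ D·Y over m':
  (+0.1471+0.0328i)·(+0.0570-0.1460i)  (-0.2232-0.3649i)·(+0.3132-0.2140i)  (-0.1491+0.5757i)·(+0.2469+0.0000i)  (+0.1647-0.0933i)·(-0.3132-0.2140i)  (+0.6102+0.1803i)·(+0.0570+0.1460i)
Y_2^1(R⁻¹ n̂) = -0.234728+0.149301i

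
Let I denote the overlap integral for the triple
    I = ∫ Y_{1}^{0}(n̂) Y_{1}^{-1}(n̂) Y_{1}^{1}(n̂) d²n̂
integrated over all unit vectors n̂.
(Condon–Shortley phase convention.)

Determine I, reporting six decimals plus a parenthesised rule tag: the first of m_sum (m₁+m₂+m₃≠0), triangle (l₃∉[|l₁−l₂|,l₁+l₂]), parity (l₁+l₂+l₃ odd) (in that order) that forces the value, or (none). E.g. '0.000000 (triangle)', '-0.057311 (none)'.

0.000000 (parity)

L=3 odd ⇒ parity kills the (l;000) factor ⇒ I = 0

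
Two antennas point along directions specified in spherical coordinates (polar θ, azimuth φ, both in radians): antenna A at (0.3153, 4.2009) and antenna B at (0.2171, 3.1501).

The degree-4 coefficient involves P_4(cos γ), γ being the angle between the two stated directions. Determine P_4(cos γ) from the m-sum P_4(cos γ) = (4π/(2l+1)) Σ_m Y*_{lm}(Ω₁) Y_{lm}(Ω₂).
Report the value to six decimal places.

0.647995

Addition theorem: P_4(cos γ) = (4π/9) Σ_m Y*_{lm}(Ω₁) Y_{lm}(Ω₂), m = −4…4:
  m=-4: Y*=-0.001872-0.003639i  Y=+0.000952-0.000032i  product -0.000002-0.000003i
  m=-3: Y*=+0.035462+0.001289i  Y=-0.012211+0.000312i  product -0.000433-0.000005i
  m=-2: Y*=-0.089248+0.146282i  Y=+0.088071-0.001499i  product -0.007641+0.013017i
  m=-1: Y*=-0.227121-0.404622i  Y=-0.365709+0.003111i  product +0.084319+0.147268i
  m=+0: Y*=+0.473616-0.000000i  Y=+0.657931+0.000000i  product +0.311607+0.000000i
  m=+1: Y*=+0.227121-0.404622i  Y=+0.365709+0.003111i  product +0.084319-0.147268i
  m=+2: Y*=-0.089248-0.146282i  Y=+0.088071+0.001499i  product -0.007641-0.013017i
  m=+3: Y*=-0.035462+0.001289i  Y=+0.012211+0.000312i  product -0.000433+0.000005i
  m=+4: Y*=-0.001872+0.003639i  Y=+0.000952+0.000032i  product -0.000002+0.000003i
Total Σ_m = +0.464092+0.000000i. Multiply by 1.396263: +0.647995+0.000000i. P_4(cos γ) = 0.647995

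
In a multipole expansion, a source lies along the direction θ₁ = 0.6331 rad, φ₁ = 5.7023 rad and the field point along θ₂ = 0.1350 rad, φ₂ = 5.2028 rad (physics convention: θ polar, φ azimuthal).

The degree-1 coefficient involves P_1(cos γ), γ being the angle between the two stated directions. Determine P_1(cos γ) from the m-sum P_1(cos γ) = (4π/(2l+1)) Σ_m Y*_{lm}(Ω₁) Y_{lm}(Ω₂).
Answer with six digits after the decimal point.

Addition theorem: P_1(cos γ) = (4π/3) Σ_m Y*_{lm}(Ω₁) Y_{lm}(Ω₂), m = −1…1:
  term(m=-1) = +0.008344+0.004553i   from Y*(Ω₁)=+0.170883-0.112173i, Y(Ω₂)=+0.021901+0.041020i
  term(m=+0) = +0.190714+0.000000i   from Y*(Ω₁)=+0.393910-0.000000i, Y(Ω₂)=+0.484157+0.000000i
  term(m=+1) = +0.008344-0.004553i   from Y*(Ω₁)=-0.170883-0.112173i, Y(Ω₂)=-0.021901+0.041020i
Total Σ_m = +0.207402+0.000000i. Multiply by 4.188790: +0.868763+0.000000i. P_1(cos γ) = 0.868763

0.868763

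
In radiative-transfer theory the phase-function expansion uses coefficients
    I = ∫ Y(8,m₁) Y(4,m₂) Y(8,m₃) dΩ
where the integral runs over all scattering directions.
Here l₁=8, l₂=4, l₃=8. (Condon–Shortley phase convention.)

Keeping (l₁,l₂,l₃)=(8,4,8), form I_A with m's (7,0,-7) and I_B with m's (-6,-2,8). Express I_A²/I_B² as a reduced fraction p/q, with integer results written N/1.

1/12

Shared (l₁,l₂,l₃)=(8,4,8): N and (l;000)² cancel in I_A²/I_B².
A: Δ = 4!·12!·4!/21! = 1/185175900; Racah Σ t=0..1: t=0:+1/22992076800 t=1:−1/17244057600 = -1/68976230400; ⇒ 3j(8 4 8; 7 0 -7)² = 13/11628, sgn +1
B: Δ = 4!·12!·4!/21! = 1/185175900; Racah Σ t=2..2: t=2:+1/45984153600 = 1/45984153600; ⇒ 3j(8 4 8; -6 -2 8)² = 13/969, sgn +1
I_A²/I_B² = (13/11628)/(13/969) = 1/12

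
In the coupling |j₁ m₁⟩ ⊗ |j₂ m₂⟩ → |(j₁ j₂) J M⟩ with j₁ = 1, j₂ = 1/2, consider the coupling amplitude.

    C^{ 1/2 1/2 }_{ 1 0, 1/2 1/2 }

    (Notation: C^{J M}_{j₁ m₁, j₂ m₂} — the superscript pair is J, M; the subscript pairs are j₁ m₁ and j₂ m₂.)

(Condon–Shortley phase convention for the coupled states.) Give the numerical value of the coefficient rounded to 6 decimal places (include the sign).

−√(1/3) = -0.577350

triangle: 1!·1!·0!/3! = 1/6
(j±m)!: 1!·1!·1!·0!·1!·0! = 1
prefactor² = (2J+1)·Δ·N² = 1/3
  k=1: −1/(1!·0!·0!·0!·1!·0!) = -1
Σ = -1  ⇒  CG² = 1/3·(-1)² = 1/3
CG = −√(1/3) = -0.577350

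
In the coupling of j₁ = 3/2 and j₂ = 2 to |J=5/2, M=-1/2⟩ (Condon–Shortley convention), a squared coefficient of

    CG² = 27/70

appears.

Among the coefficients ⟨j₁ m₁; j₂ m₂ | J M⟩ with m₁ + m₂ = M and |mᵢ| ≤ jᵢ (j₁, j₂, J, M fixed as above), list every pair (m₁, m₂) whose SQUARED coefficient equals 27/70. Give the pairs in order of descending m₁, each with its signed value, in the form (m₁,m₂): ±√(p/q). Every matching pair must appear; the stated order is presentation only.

Admissible pairs with m₁+m₂ = M = -1/2: (-3/2,1), (-1/2,0), (1/2,-1), (3/2,-2)
  (m₁,m₂)=(3/2,-2): CG² = 6/35, CG = +√(6/35)
  (m₁,m₂)=(1/2,-1): CG² = 5/14, CG = +√(5/14)
  (m₁,m₂)=(-1/2,0): CG² = 3/35, CG = −√(3/35)
  (m₁,m₂)=(-3/2,1): CG² = 27/70, CG = −√(27/70)   ← matches the target
Pairs with CG² = 27/70: (-3/2,1): −√(27/70)

(-3/2,1): −√(27/70)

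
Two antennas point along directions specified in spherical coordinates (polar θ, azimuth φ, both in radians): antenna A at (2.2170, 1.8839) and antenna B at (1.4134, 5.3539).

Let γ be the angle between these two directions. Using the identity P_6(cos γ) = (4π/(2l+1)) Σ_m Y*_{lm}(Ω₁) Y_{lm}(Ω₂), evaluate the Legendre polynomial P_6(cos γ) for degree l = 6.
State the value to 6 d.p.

Expand P_6 via completeness: Σ_{m} conj(Y_{6,m}) at Ω₁ times Y_{6,m} at Ω₂ —
  [-6]  conj(Y_{6,-6})(Ω₁) = +0.037904-0.119222i ; Y_{6,-6}(Ω₂) = +0.340744-0.291386i ; Δ = -0.021824-0.051669i
  [-5]  conj(Y_{6,-5})(Ω₁) = +0.326855-0.001725i ; Y_{6,-5}(Ω₂) = -0.016247-0.245957i ; Δ = -0.005735-0.080364i
  [-4]  conj(Y_{6,-4})(Ω₁) = +0.135606+0.411433i ; Y_{6,-4}(Ω₂) = +0.207810+0.134832i ; Δ = -0.027294+0.103784i
  [-3]  conj(Y_{6,-3})(Ω₁) = -0.159270+0.116489i ; Y_{6,-3}(Ω₂) = +0.251883-0.093012i ; Δ = -0.029282+0.044156i
  [-2]  conj(Y_{6,-2})(Ω₁) = +0.199835+0.144545i ; Y_{6,-2}(Ω₂) = -0.052087+0.175974i ; Δ = -0.035845+0.027637i
  [-1]  conj(Y_{6,-1})(Ω₁) = -0.093896+0.290025i ; Y_{6,-1}(Ω₂) = +0.163454+0.218845i ; Δ = -0.078818+0.026857i
  [+0]  conj(Y_{6,0})(Ω₁) = +0.169733-0.000000i ; Y_{6,0}(Ω₂) = -0.165719+0.000000i ; Δ = -0.028128+0.000000i
  [+1]  conj(Y_{6,1})(Ω₁) = +0.093896+0.290025i ; Y_{6,1}(Ω₂) = -0.163454+0.218845i ; Δ = -0.078818-0.026857i
  [+2]  conj(Y_{6,2})(Ω₁) = +0.199835-0.144545i ; Y_{6,2}(Ω₂) = -0.052087-0.175974i ; Δ = -0.035845-0.027637i
  [+3]  conj(Y_{6,3})(Ω₁) = +0.159270+0.116489i ; Y_{6,3}(Ω₂) = -0.251883-0.093012i ; Δ = -0.029282-0.044156i
  [+4]  conj(Y_{6,4})(Ω₁) = +0.135606-0.411433i ; Y_{6,4}(Ω₂) = +0.207810-0.134832i ; Δ = -0.027294-0.103784i
  [+5]  conj(Y_{6,5})(Ω₁) = -0.326855-0.001725i ; Y_{6,5}(Ω₂) = +0.016247-0.245957i ; Δ = -0.005735+0.080364i
  [+6]  conj(Y_{6,6})(Ω₁) = +0.037904+0.119222i ; Y_{6,6}(Ω₂) = +0.340744+0.291386i ; Δ = -0.021824+0.051669i
Accumulated sum -0.425725+0.000000i; after 4π/(2l+1) scaling, -0.411524+0.000000i ⇒ P_6 = -0.411524

-0.411524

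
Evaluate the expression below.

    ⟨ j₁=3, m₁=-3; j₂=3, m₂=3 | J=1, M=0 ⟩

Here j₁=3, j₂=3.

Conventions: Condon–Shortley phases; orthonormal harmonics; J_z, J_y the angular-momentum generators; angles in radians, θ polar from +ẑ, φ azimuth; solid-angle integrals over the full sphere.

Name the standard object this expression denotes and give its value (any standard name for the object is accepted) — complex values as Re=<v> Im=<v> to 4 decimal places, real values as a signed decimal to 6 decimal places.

Clebsch–Gordan coefficient, −√(9/28) ≈ -0.566947

This is a Clebsch–Gordan (vector-coupling) coefficient.
triangle: 5!×1!×1!/8! = 120/40320
(j±m)!: 0!×6!×6!×0!×1!×1! = 518400
prefactor² = (2J+1)×Δ×N² = 32400/7
  k=5: −1/(5!×0!×1!×1!×0!×0!) = -1/120
Σ = -1/120  ⇒  CG² = 32400/7×(-1/120)² = 9/28
CG = −√(9/28) = -0.566947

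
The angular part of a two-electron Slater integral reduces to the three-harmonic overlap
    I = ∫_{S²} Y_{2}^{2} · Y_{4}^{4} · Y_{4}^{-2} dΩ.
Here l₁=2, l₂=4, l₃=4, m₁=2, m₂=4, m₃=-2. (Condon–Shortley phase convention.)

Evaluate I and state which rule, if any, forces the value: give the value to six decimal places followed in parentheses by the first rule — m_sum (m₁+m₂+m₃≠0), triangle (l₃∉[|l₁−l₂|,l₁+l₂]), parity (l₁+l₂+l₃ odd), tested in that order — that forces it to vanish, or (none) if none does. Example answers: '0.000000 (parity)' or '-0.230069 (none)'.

2 + 4 − 2 = 4 ≠ 0: azimuthal integral kills it; I = 0

0.000000 (m_sum)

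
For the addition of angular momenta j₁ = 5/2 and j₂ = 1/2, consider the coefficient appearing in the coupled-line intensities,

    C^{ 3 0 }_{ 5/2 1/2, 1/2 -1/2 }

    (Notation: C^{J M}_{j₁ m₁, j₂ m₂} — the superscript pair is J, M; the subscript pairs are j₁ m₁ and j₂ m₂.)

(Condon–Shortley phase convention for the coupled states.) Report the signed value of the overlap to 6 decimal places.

+0.707107  (= +√(1/2))

triangle: 0!*5!*1!/7! = 120/5040
(j±m)!: 3!*2!*0!*1!*3!*3! = 432
prefactor² = (2J+1)*Δ*N² = 72
  k=0: +1/(0!*0!*2!*0!*3!*1!) = 1/12
Σ = 1/12  ⇒  CG² = 72*(1/12)² = 1/2
CG = +√(1/2) = +0.707107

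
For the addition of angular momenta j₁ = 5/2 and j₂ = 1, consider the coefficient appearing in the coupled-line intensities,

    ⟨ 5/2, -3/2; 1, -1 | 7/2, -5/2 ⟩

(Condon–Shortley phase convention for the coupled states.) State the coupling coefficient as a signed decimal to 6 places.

j₁+j₂−J=0  J+j₁−j₂=5  J−j₁+j₂=2  j₁+j₂+J+1=8
(j₁±m₁, j₂±m₂, J±M) = (1,4,0,2,1,6)
P² = 11520/7
sum k=0..0:
  [0] +1/48 = 1/48
S = 1/48
C² = P²·S² = 5/7 ; C = +0.845154

+√(5/7) = +0.845154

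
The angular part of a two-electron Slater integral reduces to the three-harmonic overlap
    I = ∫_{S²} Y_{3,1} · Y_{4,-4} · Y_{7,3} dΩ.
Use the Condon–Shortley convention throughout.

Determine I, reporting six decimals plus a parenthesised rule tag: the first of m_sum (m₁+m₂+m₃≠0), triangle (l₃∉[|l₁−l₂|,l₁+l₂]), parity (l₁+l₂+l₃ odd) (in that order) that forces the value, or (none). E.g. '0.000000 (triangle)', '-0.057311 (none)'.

Checks pass: Σm=0; 14 even; l₃=7∈[1,7].
(2·3+1)(2·4+1)(2·7+1) = 945
Δ: 0! 6! 8! / 15! → 1/45045
sum: t=0:+1/20736 = 1/20736
3j²(3 4 7; 0 0 0) = Δ·Π!·Σ² = 35/1287  (sign -1)
sum: t=0:+1/1935360 = 1/1935360
3j²(3 4 7; 1 -4 3) = Δ·Π!·Σ² = 1/1001  (sign +1)
combine: 4πI² = 945·35/1287·1/1001 = 525/20449
take √, sign -1: I = -0.04520003
No selection rule forces the value: the integral is nonzero (none).

-0.045200 (none)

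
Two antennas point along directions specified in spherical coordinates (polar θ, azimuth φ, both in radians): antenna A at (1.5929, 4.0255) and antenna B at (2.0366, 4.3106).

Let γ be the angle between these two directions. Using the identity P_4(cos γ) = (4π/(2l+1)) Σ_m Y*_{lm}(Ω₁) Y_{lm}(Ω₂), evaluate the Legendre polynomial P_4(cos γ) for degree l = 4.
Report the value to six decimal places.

Addition theorem: P_4(cos γ) = (4π/9) Σ_m Y*_{lm}(Ω₁) Y_{lm}(Ω₂), m = −4…4:
  term(m=-4) = +0.052017-0.113302i   from Y*(Ω₁)=-0.408221-0.169731i, Y(Ω₂)=-0.010251+0.281813i
  term(m=-3) = +0.007271-0.008366i   from Y*(Ω₁)=-0.024393+0.013007i, Y(Ω₂)=-0.374484+0.143283i
  term(m=-2) = -0.030868+0.019794i   from Y*(Ω₁)=+0.065226-0.326770i, Y(Ω₂)=-0.076387-0.079216i
  term(m=-1) = +0.009062-0.002656i   from Y*(Ω₁)=-0.019864-0.024221i, Y(Ω₂)=-0.117889+0.277449i
  term(m=+0) = -0.054373+0.000000i   from Y*(Ω₁)=+0.315807-0.000000i, Y(Ω₂)=-0.172170+0.000000i
  term(m=+1) = +0.009062+0.002656i   from Y*(Ω₁)=+0.019864-0.024221i, Y(Ω₂)=+0.117889+0.277449i
  term(m=+2) = -0.030868-0.019794i   from Y*(Ω₁)=+0.065226+0.326770i, Y(Ω₂)=-0.076387+0.079216i
  term(m=+3) = +0.007271+0.008366i   from Y*(Ω₁)=+0.024393+0.013007i, Y(Ω₂)=+0.374484+0.143283i
  term(m=+4) = +0.052017+0.113302i   from Y*(Ω₁)=-0.408221+0.169731i, Y(Ω₂)=-0.010251-0.281813i
Σ over m = +0.020592+0.000000i; ×(4π/9) → +0.028752+0.000000i. Real part: 0.028752

0.028752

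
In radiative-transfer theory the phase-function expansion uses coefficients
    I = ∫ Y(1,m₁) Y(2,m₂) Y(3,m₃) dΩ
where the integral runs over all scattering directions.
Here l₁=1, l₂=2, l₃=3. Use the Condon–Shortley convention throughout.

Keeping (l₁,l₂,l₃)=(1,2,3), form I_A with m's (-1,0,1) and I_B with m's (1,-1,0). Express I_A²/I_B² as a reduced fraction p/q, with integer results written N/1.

l's match ⇒ only the (l;m) 3-j factors differ between A and B.
A: triangle coeff Δ(1,2,3) = 1/105; Σ_t [0,0]: t=0:+1/8 = 1/8; (3j)²=2/35 [(1 2 3; -1 0 1)], sign=+1
B: triangle coeff Δ(1,2,3) = 1/105; Σ_t [0,0]: t=0:+1/12 = 1/12; (3j)²=1/35 [(1 2 3; 1 -1 0)], sign=-1
I_A²/I_B² = (2/35)/(1/35) = 2/1

2/1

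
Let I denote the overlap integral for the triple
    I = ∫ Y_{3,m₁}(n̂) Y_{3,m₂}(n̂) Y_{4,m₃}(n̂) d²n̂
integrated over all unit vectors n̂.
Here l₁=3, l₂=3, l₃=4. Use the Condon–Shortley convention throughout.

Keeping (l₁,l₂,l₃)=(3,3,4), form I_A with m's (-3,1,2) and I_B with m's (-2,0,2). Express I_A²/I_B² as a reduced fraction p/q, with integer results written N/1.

Same 3,3,4: normalisation and zero-m 3j drop out of the ratio.
A: Δ: 2! 4! 4! / 11! → 1/34650; sum: t=2:+1/192 = 1/192; 3j²(3 3 4; -3 1 2) = Δ·Π!·Σ² = 3/77  (sign +1)
B: Δ: 2! 4! 4! / 11! → 1/34650; sum: t=1:−1/96 t=2:+1/72 = 1/288; 3j²(3 3 4; -2 0 2) = Δ·Π!·Σ² = 1/462  (sign +1)
I_A²/I_B² = (3/77)/(1/462) = 18/1

18/1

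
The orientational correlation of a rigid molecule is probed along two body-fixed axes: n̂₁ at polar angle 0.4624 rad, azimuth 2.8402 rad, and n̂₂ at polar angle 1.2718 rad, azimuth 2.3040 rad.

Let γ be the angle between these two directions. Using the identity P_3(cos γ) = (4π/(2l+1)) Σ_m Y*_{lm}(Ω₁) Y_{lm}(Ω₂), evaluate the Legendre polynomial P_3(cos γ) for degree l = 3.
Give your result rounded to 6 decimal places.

Term-by-term m-sum for l=3 (normalisation 4π/7 = 1.795196):
  term(m=-3) = (-0.000510, 0.013477)   from Y*(Ω₁)=(-0.022902, 0.029110), Y(Ω₂)=(0.294471, -0.214169)
  term(m=-2) = (0.023920, 0.043953)   from Y*(Ω₁)=(0.149941, -0.103194), Y(Ω₂)=(-0.028646, 0.273421)
  term(m=-1) = (-0.065121, -0.038700)   from Y*(Ω₁)=(-0.413700, 0.128604), Y(Ω₂)=(0.117023, 0.129924)
  term(m=+0) = (-0.094681, 0.000000)   from Y*(Ω₁)=(0.335652, -0.000000), Y(Ω₂)=(-0.282082, 0.000000)
  term(m=+1) = (-0.065121, 0.038700)   from Y*(Ω₁)=(0.413700, 0.128604), Y(Ω₂)=(-0.117023, 0.129924)
  term(m=+2) = (0.023920, -0.043953)   from Y*(Ω₁)=(0.149941, 0.103194), Y(Ω₂)=(-0.028646, -0.273421)
  term(m=+3) = (-0.000510, -0.013477)   from Y*(Ω₁)=(0.022902, 0.029110), Y(Ω₂)=(-0.294471, -0.214169)
Accumulated sum (-0.178103, 0.000000); after 4π/(2l+1) scaling, (-0.319729, 0.000000) ⇒ P_3 = -0.319729

-0.319729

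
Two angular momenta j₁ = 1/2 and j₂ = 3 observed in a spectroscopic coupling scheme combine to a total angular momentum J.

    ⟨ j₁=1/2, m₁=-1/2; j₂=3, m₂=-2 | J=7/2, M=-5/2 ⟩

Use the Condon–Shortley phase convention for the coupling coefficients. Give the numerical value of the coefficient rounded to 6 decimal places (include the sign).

j₁+j₂−J=0  J+j₁−j₂=1  J−j₁+j₂=6  j₁+j₂+J+1=8
(j₁±m₁, j₂±m₂, J±M) = (0,1,1,5,1,6)
P² = 86400/7
sum k=0..0:
  [0] +1/120 = 1/120
S = 1/120
C² = P²·S² = 6/7 ; C = +0.925820

+0.925820  (= +√(6/7))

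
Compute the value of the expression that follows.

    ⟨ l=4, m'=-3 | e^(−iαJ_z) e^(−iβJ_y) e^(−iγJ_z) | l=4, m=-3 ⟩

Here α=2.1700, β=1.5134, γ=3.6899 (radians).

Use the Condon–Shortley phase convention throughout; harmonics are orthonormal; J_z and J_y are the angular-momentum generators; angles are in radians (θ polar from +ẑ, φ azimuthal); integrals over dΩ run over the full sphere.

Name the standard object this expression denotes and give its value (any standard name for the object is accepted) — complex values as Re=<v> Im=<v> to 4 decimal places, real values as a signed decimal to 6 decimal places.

This is a Wigner D-matrix element — the rotation-matrix element ⟨l m'| R(α,β,γ) |l m⟩ in the angular-momentum basis.
Split into d^4_{-3,-3}(β=1.5134) × two z-phases.
Half-angle: c=0.727106, s=0.686526. N=√(1·5040·1·5040)=5040.000000
The bounds max(0,m−m')=0 and min(l+m,l−m')=1 give 2 terms
  k=0: (−1)^0·5040.0000/(5040)·0.7271^8·0.6865^0 = +0.078123
  k=1: (−1)^1·5040.0000/(720)·0.7271^6·0.6865^2 = -0.487524
d^4_{-3,-3}(1.5134) = +0.078123 -0.487524 = -0.409401
Phases: e^{-i·(-3)·2.1700}=+0.974388+0.224875i, e^{-i·(-3)·3.6899}=+0.074058-0.997254i ⇒ D=-0.121354+0.391002i

Wigner D-matrix element, Re=-0.1214 Im=0.3910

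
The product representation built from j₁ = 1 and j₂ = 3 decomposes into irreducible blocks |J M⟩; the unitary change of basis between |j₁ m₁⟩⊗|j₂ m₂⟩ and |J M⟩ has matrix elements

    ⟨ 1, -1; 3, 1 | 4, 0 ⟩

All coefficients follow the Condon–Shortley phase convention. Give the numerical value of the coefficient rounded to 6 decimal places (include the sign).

j₁+j₂−J=0  J+j₁−j₂=2  J−j₁+j₂=6  j₁+j₂+J+1=9
(j₁±m₁, j₂±m₂, J±M) = (0,2,4,2,4,4)
P² = 13824/7
sum k=0..0:
  [0] +1/96 = 1/96
S = 1/96
C² = P²·S² = 3/14 ; C = +0.462910

+0.462910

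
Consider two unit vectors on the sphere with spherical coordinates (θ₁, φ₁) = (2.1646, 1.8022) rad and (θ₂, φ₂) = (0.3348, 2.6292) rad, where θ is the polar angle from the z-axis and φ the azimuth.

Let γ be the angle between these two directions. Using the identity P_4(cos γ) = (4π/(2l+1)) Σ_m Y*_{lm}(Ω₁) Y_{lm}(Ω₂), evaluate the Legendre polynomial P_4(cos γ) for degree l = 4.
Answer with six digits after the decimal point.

-0.007603

Addition theorem: P_4(cos γ) = (4π/9) Σ_m Y*_{lm}(Ω₁) Y_{lm}(Ω₂), m = −4…4:
  [-4]  conj(Y_{4,-4})(Ω₁) = +0.125576+0.166849i ; Y_{4,-4}(Ω₂) = -0.002376+0.004578i ; Δ = -0.001062+0.000178i
  [-3]  conj(Y_{4,-3})(Ω₁) = -0.255101+0.306450i ; Y_{4,-3}(Ω₂) = -0.001410-0.041914i ; Δ = +0.013204+0.010260i
  [-2]  conj(Y_{4,-2})(Ω₁) = -0.244984-0.122235i ; Y_{4,-2}(Ω₂) = +0.098355+0.161866i ; Δ = -0.004310-0.051677i
  [-1]  conj(Y_{4,-1})(Ω₁) = -0.040684+0.172665i ; Y_{4,-1}(Ω₂) = -0.415137-0.233516i ; Δ = +0.057210-0.062179i
  [+0]  conj(Y_{4,0})(Ω₁) = -0.313291-0.000000i ; Y_{4,0}(Ω₂) = +0.432597+0.000000i ; Δ = -0.135529-0.000000i
  [+1]  conj(Y_{4,1})(Ω₁) = +0.040684+0.172665i ; Y_{4,1}(Ω₂) = +0.415137-0.233516i ; Δ = +0.057210+0.062179i
  [+2]  conj(Y_{4,2})(Ω₁) = -0.244984+0.122235i ; Y_{4,2}(Ω₂) = +0.098355-0.161866i ; Δ = -0.004310+0.051677i
  [+3]  conj(Y_{4,3})(Ω₁) = +0.255101+0.306450i ; Y_{4,3}(Ω₂) = +0.001410-0.041914i ; Δ = +0.013204-0.010260i
  [+4]  conj(Y_{4,4})(Ω₁) = +0.125576-0.166849i ; Y_{4,4}(Ω₂) = -0.002376-0.004578i ; Δ = -0.001062-0.000178i
Accumulated sum -0.005445-0.000000i; after 4π/(2l+1) scaling, -0.007603-0.000000i ⇒ P_4 = -0.007603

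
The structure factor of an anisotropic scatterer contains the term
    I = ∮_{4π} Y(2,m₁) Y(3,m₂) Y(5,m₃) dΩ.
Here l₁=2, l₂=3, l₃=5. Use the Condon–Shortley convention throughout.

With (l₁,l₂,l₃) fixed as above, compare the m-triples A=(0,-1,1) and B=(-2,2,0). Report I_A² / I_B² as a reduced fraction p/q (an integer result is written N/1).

18/1

l's match ⇒ only the (l;m) 3-j factors differ between A and B.
A: triangle coeff Δ(2,3,5) = 1/2310; Σ_t [0,0]: t=0:+1/192 = 1/192; (3j)²=3/77 [(2 3 5; 0 -1 1)], sign=+1
B: triangle coeff Δ(2,3,5) = 1/2310; Σ_t [0,0]: t=0:+1/2880 = 1/2880; (3j)²=1/462 [(2 3 5; -2 2 0)], sign=-1
I_A²/I_B² = (3/77)/(1/462) = 18/1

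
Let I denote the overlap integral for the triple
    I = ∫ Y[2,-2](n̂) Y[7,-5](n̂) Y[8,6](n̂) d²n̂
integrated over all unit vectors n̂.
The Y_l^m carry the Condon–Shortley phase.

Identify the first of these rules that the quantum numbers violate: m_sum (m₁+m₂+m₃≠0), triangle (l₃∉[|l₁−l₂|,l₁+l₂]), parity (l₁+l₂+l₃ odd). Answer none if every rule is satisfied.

m_sum

m₁+m₂+m₃ = -2 − 5 + 6 = -1  ✗
triangle: |2−7|=5 ≤ l₃=8 ≤ 2+7=9
parity: l₁+l₂+l₃ = 17 is odd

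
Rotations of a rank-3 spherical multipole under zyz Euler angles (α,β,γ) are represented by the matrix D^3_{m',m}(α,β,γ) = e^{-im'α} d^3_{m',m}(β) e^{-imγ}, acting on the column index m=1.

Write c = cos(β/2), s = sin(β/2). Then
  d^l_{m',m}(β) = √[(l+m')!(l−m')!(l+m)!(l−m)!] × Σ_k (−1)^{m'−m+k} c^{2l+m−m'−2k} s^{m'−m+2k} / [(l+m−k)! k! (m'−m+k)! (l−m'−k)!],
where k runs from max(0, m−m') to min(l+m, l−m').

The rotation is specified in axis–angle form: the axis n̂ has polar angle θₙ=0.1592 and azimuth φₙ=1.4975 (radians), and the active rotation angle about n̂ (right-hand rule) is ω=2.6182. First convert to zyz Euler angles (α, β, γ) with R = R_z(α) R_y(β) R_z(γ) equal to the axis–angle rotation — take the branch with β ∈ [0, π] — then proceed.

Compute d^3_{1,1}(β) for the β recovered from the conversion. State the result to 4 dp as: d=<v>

Axis–angle → zyz. n̂ = (sinθₙcosφₙ, sinθₙsinφₙ, cosθₙ) = (+0.011609, +0.158103, +0.987354), ω = 2.6182.
R = I cosω + sinω [n̂]ₓ + (1−cosω) n̂n̂ᵀ gives
  R = [-0.865877, -0.490076, +0.100413; +0.496926, -0.819482, +0.285507; -0.057633, +0.297112, +0.953102]
β = atan2(√(R₁₃²+R₂₃²), R₃₃) = 0.307471; α = atan2(R₂₃, R₁₃) mod 2π = 1.232606; γ = atan2(R₃₂, −R₃₁) mod 2π = 1.379198
d^3_{1,1}(β=0.3075) via the finite sum:
c=cos(0.307471/2)=0.988206, s=sin(0.307471/2)=0.153131; N=√[24·2·24·2]=48.000000
The bounds max(0,m−m')=0 and min(l+m,l−m')=2 give 3 terms
  k=0: (−1)^0·48.0000/(48)·0.9882^6·0.1531^0 = +0.931289
  k=1: (−1)^1·48.0000/(6)·0.9882^4·0.1531^2 = -0.178898
  k=2: (−1)^2·48.0000/(8)·0.9882^2·0.1531^4 = +0.003222
d^3_{1,1}(0.3075) = +0.931289 -0.178898 +0.003222 = +0.755613

d=0.7556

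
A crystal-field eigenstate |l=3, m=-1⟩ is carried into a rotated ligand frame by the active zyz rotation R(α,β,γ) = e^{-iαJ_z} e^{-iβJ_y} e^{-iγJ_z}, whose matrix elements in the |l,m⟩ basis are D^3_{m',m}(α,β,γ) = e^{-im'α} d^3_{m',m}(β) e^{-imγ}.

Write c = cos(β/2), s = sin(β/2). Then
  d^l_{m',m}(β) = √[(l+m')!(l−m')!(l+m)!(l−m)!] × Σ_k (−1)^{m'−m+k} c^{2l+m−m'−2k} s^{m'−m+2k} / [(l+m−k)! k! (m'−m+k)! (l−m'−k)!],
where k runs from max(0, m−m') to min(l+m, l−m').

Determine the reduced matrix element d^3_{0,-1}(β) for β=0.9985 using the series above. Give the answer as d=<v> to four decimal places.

d^3_{0,-1}(β=0.9985) via the finite sum:
With c≡cos(β/2)=0.877942 and s≡sin(β/2)=0.478767, N=[6·6·2·24]^{1/2}=41.569219
Admissible k: 0..2 (factorial args all ≥0)
  k=0: (−1)^1·41.5692/(12)·0.8779^5·0.4788^1 = -0.865055
  k=1: (−1)^2·41.5692/(4)·0.8779^3·0.4788^3 = +0.771760
  k=2: (−1)^3·41.5692/(12)·0.8779^1·0.4788^5 = -0.076503
d^3_{0,-1}(0.9985) = -0.865055 +0.771760 -0.076503 = -0.169798

d=-0.1698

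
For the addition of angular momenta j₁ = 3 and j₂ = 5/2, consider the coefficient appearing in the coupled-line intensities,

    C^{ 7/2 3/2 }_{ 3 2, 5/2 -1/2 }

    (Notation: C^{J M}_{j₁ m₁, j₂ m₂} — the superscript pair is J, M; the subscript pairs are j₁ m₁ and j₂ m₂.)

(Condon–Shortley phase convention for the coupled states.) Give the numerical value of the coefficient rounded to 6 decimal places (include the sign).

+0.308607

√[8·2!4!3!/10! · 5!1!2!3!5!2!] = √(1536/7)
  +(−1)^0/∏(0,2,1,2,3,1)! = 1/24  (running 1/24)
  +(−1)^1/∏(1,1,0,1,4,2)! = -1/48  (running 1/48)
⟨..|..⟩ = √(1536/7)·(1/48) = +0.308607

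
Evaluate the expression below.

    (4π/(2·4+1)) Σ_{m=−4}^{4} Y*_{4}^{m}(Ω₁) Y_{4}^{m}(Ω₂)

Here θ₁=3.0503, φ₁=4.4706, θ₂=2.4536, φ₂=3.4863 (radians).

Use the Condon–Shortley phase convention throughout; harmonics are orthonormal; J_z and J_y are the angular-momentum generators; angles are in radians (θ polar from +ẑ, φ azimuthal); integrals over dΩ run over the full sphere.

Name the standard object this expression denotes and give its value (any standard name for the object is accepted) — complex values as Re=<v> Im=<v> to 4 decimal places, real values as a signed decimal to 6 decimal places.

This sum is the spherical-harmonic addition theorem: it equals the Legendre polynomial P_l(cos γ) of the angle γ between the two directions.
Summing Y*_{l m}(θ₁,φ₁)·Y_{l m}(θ₂,φ₂) over m ∈ [−4, 4]; prefactor 4π/(2·4+1) = 1.396263:
  [-4]  conj(Y_{4,-4})(Ω₁) = 0.00002 - 0.00003j ; Y_{4,-4}(Ω₂) = 0.01373 - 0.07062j ; Δ = -0.00000 - 0.00000j
  [-3]  conj(Y_{4,-3})(Ω₁) = -0.00063 - 0.00071j ; Y_{4,-3}(Ω₂) = 0.12658 - 0.21276j ; Δ = -0.00023 + 0.00004j
  [-2]  conj(Y_{4,-2})(Ω₁) = -0.01463 + 0.00768j ; Y_{4,-2}(Ω₂) = 0.33071 - 0.27262j ; Δ = -0.00274 + 0.00653j
  [-1]  conj(Y_{4,-1})(Ω₁) = 0.04054 + 0.16438j ; Y_{4,-1}(Ω₂) = 0.25719 - 0.09234j ; Δ = 0.02561 + 0.03853j
  [+0]  conj(Y_{4,0})(Ω₁) = 0.81137 + 0.00000j ; Y_{4,0}(Ω₂) = -0.25792 + 0.00000j ; Δ = -0.20927 + 0.00000j
  [+1]  conj(Y_{4,1})(Ω₁) = -0.04054 + 0.16438j ; Y_{4,1}(Ω₂) = -0.25719 - 0.09234j ; Δ = 0.02561 - 0.03853j
  [+2]  conj(Y_{4,2})(Ω₁) = -0.01463 - 0.00768j ; Y_{4,2}(Ω₂) = 0.33071 + 0.27262j ; Δ = -0.00274 - 0.00653j
  [+3]  conj(Y_{4,3})(Ω₁) = 0.00063 - 0.00071j ; Y_{4,3}(Ω₂) = -0.12658 - 0.21276j ; Δ = -0.00023 - 0.00004j
  [+4]  conj(Y_{4,4})(Ω₁) = 0.00002 + 0.00003j ; Y_{4,4}(Ω₂) = 0.01373 + 0.07062j ; Δ = -0.00000 + 0.00000j
Total Σ_m = -0.16401 - 0.00000j. Multiply by 1.396263: -0.22900 - 0.00000j. P_4(cos γ) = -0.228999

Legendre polynomial (addition theorem), -0.228999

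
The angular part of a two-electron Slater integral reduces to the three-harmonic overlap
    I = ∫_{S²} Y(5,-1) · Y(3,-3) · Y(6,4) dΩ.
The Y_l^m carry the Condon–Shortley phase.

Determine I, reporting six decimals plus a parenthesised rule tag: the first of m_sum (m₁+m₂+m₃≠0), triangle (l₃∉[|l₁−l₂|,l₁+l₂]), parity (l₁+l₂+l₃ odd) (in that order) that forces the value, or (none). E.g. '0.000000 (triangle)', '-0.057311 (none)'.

Checks pass: Σm=0; 14 even; l₃=6∈[2,8].
(2·5+1)(2·3+1)(2·6+1) = 1001
Δ: 2! 8! 4! / 15! → 1/675675
sum: t=0:+1/8640 t=1:−1/2304 t=2:+1/8640 = -7/34560
3j²(5 3 6; 0 0 0) = Δ·Π!·Σ² = 7/429  (sign -1)
sum: t=0:+1/69120 = 1/69120
3j²(5 3 6; -1 -3 4) = Δ·Π!·Σ² = 4/143  (sign +1)
combine: 4πI² = 1001·7/429·4/143 = 196/429
take √, sign -1: I = -0.19067531
No selection rule forces the value: the integral is nonzero (none).

-0.190675 (none)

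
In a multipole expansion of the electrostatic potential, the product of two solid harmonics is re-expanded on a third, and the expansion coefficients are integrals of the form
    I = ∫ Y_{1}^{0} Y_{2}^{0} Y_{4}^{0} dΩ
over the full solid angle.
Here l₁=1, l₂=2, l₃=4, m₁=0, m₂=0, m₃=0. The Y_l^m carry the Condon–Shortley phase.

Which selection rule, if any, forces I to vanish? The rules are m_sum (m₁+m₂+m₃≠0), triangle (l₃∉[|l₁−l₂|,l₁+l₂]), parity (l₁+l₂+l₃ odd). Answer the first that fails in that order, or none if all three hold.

triangle

azimuthal sum: 0 + 0 + 0 = 0  ✓
l₃ must lie in [1,3]; have l₃=4  ✗
L = 1 + 2 + 4 = 7 (odd)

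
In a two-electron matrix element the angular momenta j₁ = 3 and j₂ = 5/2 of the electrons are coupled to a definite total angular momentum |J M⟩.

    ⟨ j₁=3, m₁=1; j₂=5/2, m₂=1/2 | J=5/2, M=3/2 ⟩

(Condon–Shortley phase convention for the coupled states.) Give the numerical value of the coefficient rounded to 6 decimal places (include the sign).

-0.169031  (= −√(1/35))

√[6·3!3!2!/9! · 4!2!3!2!4!1!] = √(576/35)
  +(−1)^1/∏(1,2,1,2,2,0)! = -1/8  (running -1/8)
  +(−1)^2/∏(2,1,0,1,3,1)! = 1/12  (running -1/24)
⟨..|..⟩ = √(576/35)·(-1/24) = -0.169031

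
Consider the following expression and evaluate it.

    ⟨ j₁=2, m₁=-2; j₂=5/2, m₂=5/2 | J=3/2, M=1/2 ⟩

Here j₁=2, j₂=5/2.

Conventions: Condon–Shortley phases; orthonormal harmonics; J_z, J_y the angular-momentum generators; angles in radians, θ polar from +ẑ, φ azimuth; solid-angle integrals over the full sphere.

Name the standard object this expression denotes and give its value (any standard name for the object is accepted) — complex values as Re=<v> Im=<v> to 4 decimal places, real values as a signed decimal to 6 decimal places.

This is a Clebsch–Gordan (vector-coupling) coefficient.
triangle: 3!×1!×2!/7! = 12/5040
(j±m)!: 0!×4!×5!×0!×2!×1! = 5760
prefactor² = (2J+1)×Δ×N² = 384/7
  k=3: −1/(3!×0!×1!×2!×0!×0!) = -1/12
Σ = -1/12  ⇒  CG² = 384/7×(-1/12)² = 8/21
CG = −√(8/21) = -0.617213

Clebsch–Gordan coefficient, −√(8/21) ≈ -0.617213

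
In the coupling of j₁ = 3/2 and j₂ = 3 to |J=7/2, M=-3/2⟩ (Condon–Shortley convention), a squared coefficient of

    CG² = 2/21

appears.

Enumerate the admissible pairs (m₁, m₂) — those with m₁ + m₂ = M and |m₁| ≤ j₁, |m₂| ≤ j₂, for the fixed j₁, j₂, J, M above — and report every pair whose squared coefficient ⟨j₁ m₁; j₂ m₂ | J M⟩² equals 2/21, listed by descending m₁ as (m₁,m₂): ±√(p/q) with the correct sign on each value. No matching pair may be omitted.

Admissible pairs with m₁+m₂ = M = -3/2: (-3/2,0), (-1/2,-1), (1/2,-2), (3/2,-3)
  (m₁,m₂)=(3/2,-3): CG² = 2/21, CG = +√(2/21)   ← matches the target
  (m₁,m₂)=(1/2,-2): CG² = 3/7, CG = +√(3/7)
  (m₁,m₂)=(-1/2,-1): CG² = 0/1, CG = 0
  (m₁,m₂)=(-3/2,0): CG² = 10/21, CG = −√(10/21)
Pairs with CG² = 2/21: (3/2,-3): +√(2/21)

(3/2,-3): +√(2/21)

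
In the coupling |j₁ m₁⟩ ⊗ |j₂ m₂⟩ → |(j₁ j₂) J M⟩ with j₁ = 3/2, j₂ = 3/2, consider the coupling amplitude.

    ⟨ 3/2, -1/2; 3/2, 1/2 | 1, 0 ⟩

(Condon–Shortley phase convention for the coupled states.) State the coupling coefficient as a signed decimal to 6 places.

-0.223607  (= −√(1/20))

√[3·2!1!1!/5! · 1!2!2!1!1!1!] = √(1/5)
  +(−1)^1/∏(1,1,1,1,0,0)! = -1  (running -1)
  +(−1)^2/∏(2,0,0,0,1,1)! = 1/2  (running -1/2)
⟨..|..⟩ = √(1/5)·(-1/2) = -0.223607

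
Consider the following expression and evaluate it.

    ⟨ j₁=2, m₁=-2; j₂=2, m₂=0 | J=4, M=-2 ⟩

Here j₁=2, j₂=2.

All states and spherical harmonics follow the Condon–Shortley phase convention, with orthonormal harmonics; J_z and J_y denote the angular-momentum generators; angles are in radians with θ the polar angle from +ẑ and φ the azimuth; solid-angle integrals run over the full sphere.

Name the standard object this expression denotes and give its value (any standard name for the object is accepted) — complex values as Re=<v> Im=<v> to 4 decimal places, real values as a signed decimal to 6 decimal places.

Clebsch–Gordan coefficient, +√(3/14) ≈ +0.462910

This is a Clebsch–Gordan (vector-coupling) coefficient.
triangle: 0!·4!·4!/9! = 576/362880
(j±m)!: 0!·4!·2!·2!·2!·6! = 138240
prefactor² = (2J+1)·Δ·N² = 13824/7
  k=0: +1/(0!·0!·4!·2!·0!·2!) = 1/96
Σ = 1/96  ⇒  CG² = 13824/7·(1/96)² = 3/14
CG = +√(3/14) = +0.462910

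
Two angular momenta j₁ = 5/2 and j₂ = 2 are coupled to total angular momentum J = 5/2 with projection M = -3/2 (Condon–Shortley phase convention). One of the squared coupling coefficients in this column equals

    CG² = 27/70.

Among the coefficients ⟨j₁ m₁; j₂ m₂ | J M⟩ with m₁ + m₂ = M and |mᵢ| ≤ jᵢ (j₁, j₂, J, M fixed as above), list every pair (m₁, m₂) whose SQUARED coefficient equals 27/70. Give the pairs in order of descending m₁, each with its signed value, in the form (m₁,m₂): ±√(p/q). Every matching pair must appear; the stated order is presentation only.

Admissible pairs with m₁+m₂ = M = -3/2: (-5/2,1), (-3/2,0), (-1/2,-1), (1/2,-2)
  (m₁,m₂)=(1/2,-2): CG² = 27/70, CG = +√(27/70)   ← matches the target
  (m₁,m₂)=(-1/2,-1): CG² = 6/35, CG = −√(6/35)
  (m₁,m₂)=(-3/2,0): CG² = 1/70, CG = −√(1/70)
  (m₁,m₂)=(-5/2,1): CG² = 3/7, CG = +√(3/7)
Pairs with CG² = 27/70: (1/2,-2): +√(27/70)

(1/2,-2): +√(27/70)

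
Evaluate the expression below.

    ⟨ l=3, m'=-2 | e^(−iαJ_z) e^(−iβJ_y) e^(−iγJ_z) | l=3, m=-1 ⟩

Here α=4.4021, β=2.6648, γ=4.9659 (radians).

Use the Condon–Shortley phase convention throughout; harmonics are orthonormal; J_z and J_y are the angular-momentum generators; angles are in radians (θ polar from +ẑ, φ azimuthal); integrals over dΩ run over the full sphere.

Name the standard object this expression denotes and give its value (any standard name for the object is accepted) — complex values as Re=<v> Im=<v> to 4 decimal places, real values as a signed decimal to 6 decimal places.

Wigner D-matrix element, Re=-0.0266 Im=-0.0692

This is a Wigner D-matrix element — the rotation-matrix element ⟨l m'| R(α,β,γ) |l m⟩ in the angular-momentum basis.
First d^3_{-2,-1}(β=2.6648), then the phase factors e^{-i(-2)α} and e^{-i(-1)γ}:
c=cos(2.664800/2)=0.236145, s=sin(2.664800/2)=0.971718; N=√[1·120·2·24]=75.894664
k∈{1,2} keeps every argument non-negative
  k=1: (−1)^0·75.8947/(24)·0.2361^5·0.9717^1 = +0.002256
  k=2: (−1)^1·75.8947/(12)·0.2361^3·0.9717^3 = -0.076416
d^3_{-2,-1}(2.6648) = +0.002256 -0.076416 = -0.074160
Attach z-rotation phases: D = e^{-i(-2)(4.4021)}·(-0.074160)·e^{-i(-1)(4.9659)} = -0.026614-0.069219i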